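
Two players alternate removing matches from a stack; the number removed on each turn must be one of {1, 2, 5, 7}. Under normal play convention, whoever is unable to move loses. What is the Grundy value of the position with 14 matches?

2

G(0) = 0
G(1) = mex{0} = 1
G(2) = mex{1,0} = 2
G(3) = mex{2,1} = 0
G(4) = mex{0,2} = 1
G(5) = mex{1,0,0} = 2
G(6) = mex{2,1,1} = 0
G(7) = mex{0,2,2,0} = 1
G(8) = mex{1,0,0,1} = 2
G(9) = mex{2,1,1,2} = 0
G(10) = mex{0,2,2,0} = 1
G(11) = mex{1,0,0,1} = 2
G(12) = mex{2,1,1,2} = 0
G(13) = mex{0,2,2,0} = 1
G(14) = mex{1,0,0,1} = 2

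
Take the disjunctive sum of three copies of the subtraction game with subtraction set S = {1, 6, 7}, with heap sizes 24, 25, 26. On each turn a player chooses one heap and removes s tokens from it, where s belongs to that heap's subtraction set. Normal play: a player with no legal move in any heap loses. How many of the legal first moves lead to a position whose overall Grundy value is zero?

3

All heaps use S = {1, 6, 7}:
n :  0  1  2  3  4  5  6  7  8  9 10 11 12 13 14 15 16 17 18 19 20 21 22 23 24 25 26
G :  0  1  0  1  0  1  2  3  2  3  2  3  0  1  0  1  0  1  2  3  2  3  2  3  0  1  0
Heap A: G(24) = 0.
Heap B: G(25) = 1.
Heap C: G(26) = 0.
Combined Grundy value = 0 ⊕ 1 ⊕ 0 = 1.
A winning move leaves total XOR = 0, i.e. changes one component's Grundy value g to g ⊕ X where X is the current total.
Heap A: need g' = 0⊕1 = 1. Options: 24−1→G=3, 24−6→G=2, 24−7→G=1. Hits: 1.
Heap B: need g' = 1⊕1 = 0. Options: 25−1→G=0, 25−6→G=3, 25−7→G=2. Hits: 1.
Heap C: need g' = 0⊕1 = 1. Options: 26−1→G=1, 26−6→G=2, 26−7→G=3. Hits: 1.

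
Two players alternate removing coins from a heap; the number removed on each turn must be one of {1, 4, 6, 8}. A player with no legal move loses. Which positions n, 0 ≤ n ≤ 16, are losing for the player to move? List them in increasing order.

0, 2, 5, 7, 12, 14

G(0) = 0
G(1) = mex{0} = 1
G(2) = mex{1} = 0
G(3) = mex{0} = 1
G(4) = mex{1,0} = 2
G(5) = mex{2,1} = 0
G(6) = mex{0,0,0} = 1
G(7) = mex{1,1,1} = 0
G(8) = mex{0,2,0,0} = 1
G(9) = mex{1,0,1,1} = 2
G(10) = mex{2,1,2,0} = 3
G(11) = mex{3,0,0,1} = 2
G(12) = mex{2,1,1,2} = 0
G(13) = mex{0,2,0,0} = 1
G(14) = mex{1,3,1,1} = 0
G(15) = mex{0,2,2,0} = 1
G(16) = mex{1,0,3,1} = 2
P-positions are exactly the n with G(n) = 0.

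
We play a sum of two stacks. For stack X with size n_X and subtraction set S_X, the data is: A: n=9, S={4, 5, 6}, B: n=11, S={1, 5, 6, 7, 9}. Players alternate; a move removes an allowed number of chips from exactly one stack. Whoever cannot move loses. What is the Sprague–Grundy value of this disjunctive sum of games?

1

Stack A, S = {4, 5, 6}:
G(0) = 0
G(1) = mex{} = 0
G(2) = mex{} = 0
G(3) = mex{} = 0
G(4) = mex{0} = 1
G(5) = mex{0,0} = 1
G(6) = mex{0,0,0} = 1
G(7) = mex{0,0,0} = 1
G(8) = mex{1,0,0} = 2
G(9) = mex{1,1,0} = 2
G_A(9) = 2.
Stack B, S = {1, 5, 6, 7, 9}:
n :  0  1  2  3  4  5  6  7  8  9 10 11
G :  0  1  0  1  0  1  2  3  2  3  2  3
G_B(11) = 3.
Combined Grundy value = 2 ⊕ 3 = 1.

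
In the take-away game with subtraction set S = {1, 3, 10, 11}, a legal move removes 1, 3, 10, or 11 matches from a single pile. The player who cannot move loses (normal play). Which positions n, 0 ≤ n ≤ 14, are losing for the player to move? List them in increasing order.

n :  0  1  2  3  4  5  6  7  8  9 10 11 12 13 14
G :  0  1  0  1  0  1  0  1  0  1  2  3  2  3  2
P-positions are exactly the n with G(n) = 0.

0, 2, 4, 6, 8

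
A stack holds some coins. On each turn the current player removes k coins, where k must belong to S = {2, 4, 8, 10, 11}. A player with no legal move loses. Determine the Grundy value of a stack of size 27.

1

n :  0  1  2  3  4  5  6  7  8  9 10 11 12 13 14 15 16 17 18 19 20 21 22 23 24 25 26 27
G :  0  0  1  1  2  2  0  0  1  1  2  2  3  0  4  1  5  2  3  0  0  1  1  2  2  0  0  1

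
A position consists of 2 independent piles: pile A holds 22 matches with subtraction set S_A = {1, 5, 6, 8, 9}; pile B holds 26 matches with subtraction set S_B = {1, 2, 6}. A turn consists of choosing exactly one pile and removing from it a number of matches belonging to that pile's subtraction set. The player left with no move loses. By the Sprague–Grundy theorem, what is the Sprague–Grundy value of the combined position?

Pile A, S = {1, 5, 6, 8, 9}:
G(0) = 0
G(1) = mex{0} = 1
G(2) = mex{1} = 0
G(3) = mex{0} = 1
G(4) = mex{1} = 0
G(5) = mex{0,0} = 1
G(6) = mex{1,1,0} = 2
G(7) = mex{2,0,1} = 3
G(8) = mex{3,1,0,0} = 2
G(9) = mex{2,0,1,1,0} = 3
G(10) = mex{3,1,0,0,1} = 2
G(11) = mex{2,2,1,1,0} = 3
G(12) = mex{3,3,2,0,1} = 4
G(13) = mex{4,2,3,1,0} = 5
G(14) = mex{5,3,2,2,1} = 0
G(15) = mex{0,2,3,3,2} = 1
G(16) = mex{1,3,2,2,3} = 0
G(17) = mex{0,4,3,3,2} = 1
G(18) = mex{1,5,4,2,3} = 0
G(19) = mex{0,0,5,3,2} = 1
G(20) = mex{1,1,0,4,3} = 2
G(21) = mex{2,0,1,5,4} = 3
G(22) = mex{3,1,0,0,5} = 2
G_A(22) = 2.
Pile B, S = {1, 2, 6}:
n :  0  1  2  3  4  5  6  7  8  9 10 11 12 13 14 15 16 17 18 19 20 21 22 23 24 25 26
G :  0  1  2  0  1  2  3  0  1  2  0  1  2  3  0  1  2  0  1  2  3  0  1  2  0  1  2
G_B(26) = 2.
Combined Grundy value = 2 ⊕ 2 = 0.

0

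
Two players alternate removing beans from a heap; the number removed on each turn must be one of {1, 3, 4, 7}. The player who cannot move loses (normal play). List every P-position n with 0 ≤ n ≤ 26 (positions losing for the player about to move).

0, 2, 8, 10, 16, 18, 24, 26

n :  0  1  2  3  4  5  6  7  8  9 10 11 12 13 14 15 16 17 18 19 20 21 22 23 24 25 26
G :  0  1  0  1  2  3  2  3  0  1  0  1  2  3  2  3  0  1  0  1  2  3  2  3  0  1  0
P-positions are exactly the n with G(n) = 0.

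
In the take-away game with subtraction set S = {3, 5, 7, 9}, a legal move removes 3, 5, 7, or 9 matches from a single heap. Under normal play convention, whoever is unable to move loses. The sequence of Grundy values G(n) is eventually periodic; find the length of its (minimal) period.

12

n :  0  1  2  3  4  5  6  7  8  9 10 11 12 13 14 15 16 17 18 19 20 21 22 23 24 25
G :  0  0  0  1  1  1  2  2  2  3  3  3  0  0  0  1  1  1  2  2  2  3  3  3  0  0
G(n+12) = G(n) holds for n = 0,…,8 (a full window of length max(S) = 9), so the sequence is purely periodic with period 12.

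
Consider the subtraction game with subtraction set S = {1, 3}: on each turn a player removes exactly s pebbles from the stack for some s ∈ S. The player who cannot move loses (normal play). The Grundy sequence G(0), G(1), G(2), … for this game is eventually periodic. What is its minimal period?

G(0) = 0
G(1) = mex{0} = 1
G(2) = mex{1} = 0
G(3) = mex{0,0} = 1
G(4) = mex{1,1} = 0
G(5) = mex{0,0} = 1
G(6) = mex{1,1} = 0
G(7) = mex{0,0} = 1
G(8) = mex{1,1} = 0
G(9) = mex{0,0} = 1
G(10) = mex{1,1} = 0
G(11) = mex{0,0} = 1
G(12) = mex{1,1} = 0
G(13) = mex{0,0} = 1
G(14) = mex{1,1} = 0
G(n+2) = G(n) holds for n = 0,…,2 (a full window of length max(S) = 3), so the sequence is purely periodic with period 2.

2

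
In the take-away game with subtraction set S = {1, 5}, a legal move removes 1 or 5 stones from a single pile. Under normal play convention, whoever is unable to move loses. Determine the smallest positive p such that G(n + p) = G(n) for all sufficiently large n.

G(0) = 0
G(1) = mex{0} = 1
G(2) = mex{1} = 0
G(3) = mex{0} = 1
G(4) = mex{1} = 0
G(5) = mex{0,0} = 1
G(6) = mex{1,1} = 0
G(7) = mex{0,0} = 1
G(8) = mex{1,1} = 0
G(9) = mex{0,0} = 1
G(10) = mex{1,1} = 0
G(11) = mex{0,0} = 1
G(12) = mex{1,1} = 0
G(13) = mex{0,0} = 1
G(14) = mex{1,1} = 0
G(n+2) = G(n) holds for n = 0,…,4 (a full window of length max(S) = 5), so the sequence is purely periodic with period 2.

2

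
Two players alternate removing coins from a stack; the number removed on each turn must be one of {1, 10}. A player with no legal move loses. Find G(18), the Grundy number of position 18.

G(0) = 0
G(1) = mex{0} = 1
G(2) = mex{1} = 0
G(3) = mex{0} = 1
G(4) = mex{1} = 0
G(5) = mex{0} = 1
G(6) = mex{1} = 0
G(7) = mex{0} = 1
G(8) = mex{1} = 0
G(9) = mex{0} = 1
G(10) = mex{1,0} = 2
G(11) = mex{2,1} = 0
G(12) = mex{0,0} = 1
G(13) = mex{1,1} = 0
G(14) = mex{0,0} = 1
G(15) = mex{1,1} = 0
G(16) = mex{0,0} = 1
G(17) = mex{1,1} = 0
G(18) = mex{0,0} = 1

1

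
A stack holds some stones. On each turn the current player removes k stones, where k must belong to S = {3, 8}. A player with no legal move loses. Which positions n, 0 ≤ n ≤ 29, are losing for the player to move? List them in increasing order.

n :  0  1  2  3  4  5  6  7  8  9 10 11 12 13 14 15 16 17 18 19 20 21 22 23 24 25 26 27 28 29
G :  0  0  0  1  1  1  0  0  2  1  1  0  0  0  1  1  1  0  0  2  1  1  0  0  0  1  1  1  0  0
P-positions are exactly the n with G(n) = 0.

0, 1, 2, 6, 7, 11, 12, 13, 17, 18, 22, 23, 24, 28, 29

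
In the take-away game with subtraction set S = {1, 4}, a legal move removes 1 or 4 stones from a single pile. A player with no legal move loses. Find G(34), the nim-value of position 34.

G(0) = 0
G(1) = mex{0} = 1
G(2) = mex{1} = 0
G(3) = mex{0} = 1
G(4) = mex{1,0} = 2
G(5) = mex{2,1} = 0
G(6) = mex{0,0} = 1
G(7) = mex{1,1} = 0
G(8) = mex{0,2} = 1
G(9) = mex{1,0} = 2
G(10) = mex{2,1} = 0
G(11) = mex{0,0} = 1
G(12) = mex{1,1} = 0
G(13) = mex{0,2} = 1
G(14) = mex{1,0} = 2
G(15) = mex{2,1} = 0
G(16) = mex{0,0} = 1
G(17) = mex{1,1} = 0
G(18) = mex{0,2} = 1
G(19) = mex{1,0} = 2
G(20) = mex{2,1} = 0
G(21) = mex{0,0} = 1
G(22) = mex{1,1} = 0
G(23) = mex{0,2} = 1
G(24) = mex{1,0} = 2
G(25) = mex{2,1} = 0
G(26) = mex{0,0} = 1
G(27) = mex{1,1} = 0
G(28) = mex{0,2} = 1
G(29) = mex{1,0} = 2
G(30) = mex{2,1} = 0
G(31) = mex{0,0} = 1
G(32) = mex{1,1} = 0
G(33) = mex{0,2} = 1
G(34) = mex{1,0} = 2

2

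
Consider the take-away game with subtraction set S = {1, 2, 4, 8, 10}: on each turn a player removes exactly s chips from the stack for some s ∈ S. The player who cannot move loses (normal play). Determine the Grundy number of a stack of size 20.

2

n :  0  1  2  3  4  5  6  7  8  9 10 11 12 13 14 15 16 17 18 19 20
G :  0  1  2  0  1  2  0  1  2  0  1  2  0  1  2  0  1  2  0  1  2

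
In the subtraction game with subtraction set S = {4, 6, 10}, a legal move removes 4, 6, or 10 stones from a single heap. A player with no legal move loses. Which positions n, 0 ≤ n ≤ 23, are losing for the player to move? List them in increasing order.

n :  0  1  2  3  4  5  6  7  8  9 10 11 12 13 14 15 16 17 18 19 20 21 22 23
G :  0  0  0  0  1  1  1  1  2  2  2  2  3  3  0  0  0  0  1  1  1  1  2  2
P-positions are exactly the n with G(n) = 0.

0, 1, 2, 3, 14, 15, 16, 17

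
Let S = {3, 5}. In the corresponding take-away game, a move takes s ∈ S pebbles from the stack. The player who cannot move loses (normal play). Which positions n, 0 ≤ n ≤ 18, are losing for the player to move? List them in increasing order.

G(0) = 0
G(1) = mex{} = 0
G(2) = mex{} = 0
G(3) = mex{0} = 1
G(4) = mex{0} = 1
G(5) = mex{0,0} = 1
G(6) = mex{1,0} = 2
G(7) = mex{1,0} = 2
G(8) = mex{1,1} = 0
G(9) = mex{2,1} = 0
G(10) = mex{2,1} = 0
G(11) = mex{0,2} = 1
G(12) = mex{0,2} = 1
G(13) = mex{0,0} = 1
G(14) = mex{1,0} = 2
G(15) = mex{1,0} = 2
G(16) = mex{1,1} = 0
G(17) = mex{2,1} = 0
G(18) = mex{2,1} = 0
P-positions are exactly the n with G(n) = 0.

0, 1, 2, 8, 9, 10, 16, 17, 18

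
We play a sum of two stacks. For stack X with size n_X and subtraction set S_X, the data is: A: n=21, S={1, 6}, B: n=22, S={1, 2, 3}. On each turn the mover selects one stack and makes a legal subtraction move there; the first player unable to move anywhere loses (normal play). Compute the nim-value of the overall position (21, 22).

2

Stack A, S = {1, 6}:
G(0) = 0
G(1) = mex{0} = 1
G(2) = mex{1} = 0
G(3) = mex{0} = 1
G(4) = mex{1} = 0
G(5) = mex{0} = 1
G(6) = mex{1,0} = 2
G(7) = mex{2,1} = 0
G(8) = mex{0,0} = 1
G(9) = mex{1,1} = 0
G(10) = mex{0,0} = 1
G(11) = mex{1,1} = 0
G(12) = mex{0,2} = 1
G(13) = mex{1,0} = 2
G(14) = mex{2,1} = 0
G(15) = mex{0,0} = 1
G(16) = mex{1,1} = 0
G(17) = mex{0,0} = 1
G(18) = mex{1,1} = 0
G(19) = mex{0,2} = 1
G(20) = mex{1,0} = 2
G(21) = mex{2,1} = 0
G_A(21) = 0.
Stack B, S = {1, 2, 3}:
G(0) = 0
G(1) = mex{0} = 1
G(2) = mex{1,0} = 2
G(3) = mex{2,1,0} = 3
G(4) = mex{3,2,1} = 0
G(5) = mex{0,3,2} = 1
G(6) = mex{1,0,3} = 2
G(7) = mex{2,1,0} = 3
G(8) = mex{3,2,1} = 0
G(9) = mex{0,3,2} = 1
G(10) = mex{1,0,3} = 2
G(11) = mex{2,1,0} = 3
G(12) = mex{3,2,1} = 0
G(13) = mex{0,3,2} = 1
G(14) = mex{1,0,3} = 2
G(15) = mex{2,1,0} = 3
G(16) = mex{3,2,1} = 0
G(17) = mex{0,3,2} = 1
G(18) = mex{1,0,3} = 2
G(19) = mex{2,1,0} = 3
G(20) = mex{3,2,1} = 0
G(21) = mex{0,3,2} = 1
G(22) = mex{1,0,3} = 2
G_B(22) = 2.
Combined Grundy value = 0 ⊕ 2 = 2.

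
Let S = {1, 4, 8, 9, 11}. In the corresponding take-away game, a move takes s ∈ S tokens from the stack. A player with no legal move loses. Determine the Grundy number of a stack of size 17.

0

G(0) = 0
G(1) = mex{0} = 1
G(2) = mex{1} = 0
G(3) = mex{0} = 1
G(4) = mex{1,0} = 2
G(5) = mex{2,1} = 0
G(6) = mex{0,0} = 1
G(7) = mex{1,1} = 0
G(8) = mex{0,2,0} = 1
G(9) = mex{1,0,1,0} = 2
G(10) = mex{2,1,0,1} = 3
G(11) = mex{3,0,1,0,0} = 2
G(12) = mex{2,1,2,1,1} = 0
G(13) = mex{0,2,0,2,0} = 1
G(14) = mex{1,3,1,0,1} = 2
G(15) = mex{2,2,0,1,2} = 3
G(16) = mex{3,0,1,0,0} = 2
G(17) = mex{2,1,2,1,1} = 0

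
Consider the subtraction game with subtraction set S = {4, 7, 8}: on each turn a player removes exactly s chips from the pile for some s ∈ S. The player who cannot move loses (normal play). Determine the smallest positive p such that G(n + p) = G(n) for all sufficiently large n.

G(0) = 0
G(1) = mex{} = 0
G(2) = mex{} = 0
G(3) = mex{} = 0
G(4) = mex{0} = 1
G(5) = mex{0} = 1
G(6) = mex{0} = 1
G(7) = mex{0,0} = 1
G(8) = mex{1,0,0} = 2
G(9) = mex{1,0,0} = 2
G(10) = mex{1,0,0} = 2
G(11) = mex{1,1,0} = 2
G(12) = mex{2,1,1} = 0
G(13) = mex{2,1,1} = 0
G(14) = mex{2,1,1} = 0
G(15) = mex{2,2,1} = 0
G(16) = mex{0,2,2} = 1
G(17) = mex{0,2,2} = 1
G(18) = mex{0,2,2} = 1
G(19) = mex{0,0,2} = 1
G(20) = mex{1,0,0} = 2
G(21) = mex{1,0,0} = 2
G(22) = mex{1,0,0} = 2
G(23) = mex{1,1,0} = 2
G(24) = mex{2,1,1} = 0
G(25) = mex{2,1,1} = 0
G(n+12) = G(n) holds for n = 0,…,7 (a full window of length max(S) = 8), so the sequence is purely periodic with period 12.

12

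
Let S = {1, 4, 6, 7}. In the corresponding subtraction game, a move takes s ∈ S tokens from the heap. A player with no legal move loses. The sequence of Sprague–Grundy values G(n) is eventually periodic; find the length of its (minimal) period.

13

n :  0  1  2  3  4  5  6  7  8  9 10 11 12 13 14 15 16 17 18 19 20 21 22 23 24 25 26 27
G :  0  1  0  1  2  0  1  2  3  2  0  1  2  0  1  0  1  2  0  1  2  3  2  0  1  2  0  1
G(n+13) = G(n) holds for n = 0,…,6 (a full window of length max(S) = 7), so the sequence is purely periodic with period 13.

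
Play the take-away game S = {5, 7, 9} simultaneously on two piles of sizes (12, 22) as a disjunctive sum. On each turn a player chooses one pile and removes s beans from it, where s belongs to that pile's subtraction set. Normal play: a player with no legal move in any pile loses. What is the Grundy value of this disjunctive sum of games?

All piles use S = {5, 7, 9}:
G(0) = 0
G(1) = mex{} = 0
G(2) = mex{} = 0
G(3) = mex{} = 0
G(4) = mex{} = 0
G(5) = mex{0} = 1
G(6) = mex{0} = 1
G(7) = mex{0,0} = 1
G(8) = mex{0,0} = 1
G(9) = mex{0,0,0} = 1
G(10) = mex{1,0,0} = 2
G(11) = mex{1,0,0} = 2
G(12) = mex{1,1,0} = 2
G(13) = mex{1,1,0} = 2
G(14) = mex{1,1,1} = 0
G(15) = mex{2,1,1} = 0
G(16) = mex{2,1,1} = 0
G(17) = mex{2,2,1} = 0
G(18) = mex{2,2,1} = 0
G(19) = mex{0,2,2} = 1
G(20) = mex{0,2,2} = 1
G(21) = mex{0,0,2} = 1
G(22) = mex{0,0,2} = 1
Pile A: G(12) = 2.
Pile B: G(22) = 1.
Combined Grundy value = 2 ⊕ 1 = 3.

3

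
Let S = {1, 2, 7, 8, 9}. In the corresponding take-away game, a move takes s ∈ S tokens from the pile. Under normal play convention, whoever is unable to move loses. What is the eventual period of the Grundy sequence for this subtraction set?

16

G(0) = 0
G(1) = mex{0} = 1
G(2) = mex{1,0} = 2
G(3) = mex{2,1} = 0
G(4) = mex{0,2} = 1
G(5) = mex{1,0} = 2
G(6) = mex{2,1} = 0
G(7) = mex{0,2,0} = 1
G(8) = mex{1,0,1,0} = 2
G(9) = mex{2,1,2,1,0} = 3
G(10) = mex{3,2,0,2,1} = 4
G(11) = mex{4,3,1,0,2} = 5
G(12) = mex{5,4,2,1,0} = 3
G(13) = mex{3,5,0,2,1} = 4
G(14) = mex{4,3,1,0,2} = 5
G(15) = mex{5,4,2,1,0} = 3
G(16) = mex{3,5,3,2,1} = 0
G(17) = mex{0,3,4,3,2} = 1
G(18) = mex{1,0,5,4,3} = 2
G(19) = mex{2,1,3,5,4} = 0
G(20) = mex{0,2,4,3,5} = 1
G(21) = mex{1,0,5,4,3} = 2
G(22) = mex{2,1,3,5,4} = 0
G(23) = mex{0,2,0,3,5} = 1
G(24) = mex{1,0,1,0,3} = 2
G(25) = mex{2,1,2,1,0} = 3
G(26) = mex{3,2,0,2,1} = 4
G(27) = mex{4,3,1,0,2} = 5
G(28) = mex{5,4,2,1,0} = 3
G(29) = mex{3,5,0,2,1} = 4
G(30) = mex{4,3,1,0,2} = 5
G(31) = mex{5,4,2,1,0} = 3
G(32) = mex{3,5,3,2,1} = 0
G(33) = mex{0,3,4,3,2} = 1
G(n+16) = G(n) holds for n = 0,…,8 (a full window of length max(S) = 9), so the sequence is purely periodic with period 16.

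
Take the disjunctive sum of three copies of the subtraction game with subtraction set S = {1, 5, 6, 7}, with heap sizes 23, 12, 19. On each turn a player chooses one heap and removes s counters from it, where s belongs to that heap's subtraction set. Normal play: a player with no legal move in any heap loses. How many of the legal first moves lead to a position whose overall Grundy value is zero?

0

All heaps use S = {1, 5, 6, 7}:
G(0) = 0
G(1) = mex{0} = 1
G(2) = mex{1} = 0
G(3) = mex{0} = 1
G(4) = mex{1} = 0
G(5) = mex{0,0} = 1
G(6) = mex{1,1,0} = 2
G(7) = mex{2,0,1,0} = 3
G(8) = mex{3,1,0,1} = 2
G(9) = mex{2,0,1,0} = 3
G(10) = mex{3,1,0,1} = 2
G(11) = mex{2,2,1,0} = 3
G(12) = mex{3,3,2,1} = 0
G(13) = mex{0,2,3,2} = 1
G(14) = mex{1,3,2,3} = 0
G(15) = mex{0,2,3,2} = 1
G(16) = mex{1,3,2,3} = 0
G(17) = mex{0,0,3,2} = 1
G(18) = mex{1,1,0,3} = 2
G(19) = mex{2,0,1,0} = 3
G(20) = mex{3,1,0,1} = 2
G(21) = mex{2,0,1,0} = 3
G(22) = mex{3,1,0,1} = 2
G(23) = mex{2,2,1,0} = 3
Heap A: G(23) = 3.
Heap B: G(12) = 0.
Heap C: G(19) = 3.
Combined Grundy value = 3 ⊕ 0 ⊕ 3 = 0.
A winning move leaves total XOR = 0, i.e. changes one component's Grundy value g to g ⊕ X where X is the current total.
Heap A: target g' = 3⊕0 = 3, but every legal move changes the Grundy value (mex property), so 0 moves.
Heap B: target g' = 0⊕0 = 0, but every legal move changes the Grundy value (mex property), so 0 moves.
Heap C: target g' = 3⊕0 = 3, but every legal move changes the Grundy value (mex property), so 0 moves.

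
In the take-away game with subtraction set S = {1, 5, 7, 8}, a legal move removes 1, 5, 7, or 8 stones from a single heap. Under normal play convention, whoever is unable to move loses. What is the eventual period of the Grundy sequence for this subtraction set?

15

n :  0  1  2  3  4  5  6  7  8  9 10 11 12 13 14 15 16 17 18 19 20 21 22 23 24 25 26 27 28 29 30 31
G :  0  1  0  1  0  1  0  1  2  3  2  3  2  3  2  0  1  0  1  0  1  0  1  2  3  2  3  2  3  2  0  1
G(n+15) = G(n) holds for n = 0,…,7 (a full window of length max(S) = 8), so the sequence is purely periodic with period 15.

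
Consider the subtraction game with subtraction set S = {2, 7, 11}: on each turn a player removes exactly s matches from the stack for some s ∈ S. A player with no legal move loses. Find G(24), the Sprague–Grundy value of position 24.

n :  0  1  2  3  4  5  6  7  8  9 10 11 12 13 14 15 16 17 18 19 20 21 22 23 24
G :  0  0  1  1  0  0  1  1  2  0  0  1  1  0  0  1  1  2  0  0  1  1  0  0  1

1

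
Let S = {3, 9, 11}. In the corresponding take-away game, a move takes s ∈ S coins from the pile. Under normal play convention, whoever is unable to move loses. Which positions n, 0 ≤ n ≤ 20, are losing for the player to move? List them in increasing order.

n :  0  1  2  3  4  5  6  7  8  9 10 11 12 13 14 15 16 17 18 19 20
G :  0  0  0  1  1  1  0  0  0  1  1  1  2  2  0  3  3  1  2  2  0
P-positions are exactly the n with G(n) = 0.

0, 1, 2, 6, 7, 8, 14, 20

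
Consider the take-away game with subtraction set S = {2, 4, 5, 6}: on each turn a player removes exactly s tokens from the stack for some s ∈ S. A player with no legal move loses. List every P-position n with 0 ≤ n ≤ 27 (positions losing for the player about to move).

n :  0  1  2  3  4  5  6  7  8  9 10 11 12 13 14 15 16 17 18 19 20 21 22 23 24 25 26 27
G :  0  0  1  1  2  2  3  3  0  0  1  1  2  2  3  3  0  0  1  1  2  2  3  3  0  0  1  1
P-positions are exactly the n with G(n) = 0.

0, 1, 8, 9, 16, 17, 24, 25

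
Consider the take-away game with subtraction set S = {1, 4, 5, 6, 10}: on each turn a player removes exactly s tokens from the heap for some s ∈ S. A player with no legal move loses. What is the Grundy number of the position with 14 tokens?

3

G(0) = 0
G(1) = mex{0} = 1
G(2) = mex{1} = 0
G(3) = mex{0} = 1
G(4) = mex{1,0} = 2
G(5) = mex{2,1,0} = 3
G(6) = mex{3,0,1,0} = 2
G(7) = mex{2,1,0,1} = 3
G(8) = mex{3,2,1,0} = 4
G(9) = mex{4,3,2,1} = 0
G(10) = mex{0,2,3,2,0} = 1
G(11) = mex{1,3,2,3,1} = 0
G(12) = mex{0,4,3,2,0} = 1
G(13) = mex{1,0,4,3,1} = 2
G(14) = mex{2,1,0,4,2} = 3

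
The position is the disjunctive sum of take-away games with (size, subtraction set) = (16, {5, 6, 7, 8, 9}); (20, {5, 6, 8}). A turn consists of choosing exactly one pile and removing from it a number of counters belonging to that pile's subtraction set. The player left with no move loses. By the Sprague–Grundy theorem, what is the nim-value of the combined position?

1

Pile A, S = {5, 6, 7, 8, 9}:
G(0) = 0
G(1) = mex{} = 0
G(2) = mex{} = 0
G(3) = mex{} = 0
G(4) = mex{} = 0
G(5) = mex{0} = 1
G(6) = mex{0,0} = 1
G(7) = mex{0,0,0} = 1
G(8) = mex{0,0,0,0} = 1
G(9) = mex{0,0,0,0,0} = 1
G(10) = mex{1,0,0,0,0} = 2
G(11) = mex{1,1,0,0,0} = 2
G(12) = mex{1,1,1,0,0} = 2
G(13) = mex{1,1,1,1,0} = 2
G(14) = mex{1,1,1,1,1} = 0
G(15) = mex{2,1,1,1,1} = 0
G(16) = mex{2,2,1,1,1} = 0
G_A(16) = 0.
Pile B, S = {5, 6, 8}:
G(0) = 0
G(1) = mex{} = 0
G(2) = mex{} = 0
G(3) = mex{} = 0
G(4) = mex{} = 0
G(5) = mex{0} = 1
G(6) = mex{0,0} = 1
G(7) = mex{0,0} = 1
G(8) = mex{0,0,0} = 1
G(9) = mex{0,0,0} = 1
G(10) = mex{1,0,0} = 2
G(11) = mex{1,1,0} = 2
G(12) = mex{1,1,0} = 2
G(13) = mex{1,1,1} = 0
G(14) = mex{1,1,1} = 0
G(15) = mex{2,1,1} = 0
G(16) = mex{2,2,1} = 0
G(17) = mex{2,2,1} = 0
G(18) = mex{0,2,2} = 1
G(19) = mex{0,0,2} = 1
G(20) = mex{0,0,2} = 1
G_B(20) = 1.
Combined Grundy value = 0 ⊕ 1 = 1.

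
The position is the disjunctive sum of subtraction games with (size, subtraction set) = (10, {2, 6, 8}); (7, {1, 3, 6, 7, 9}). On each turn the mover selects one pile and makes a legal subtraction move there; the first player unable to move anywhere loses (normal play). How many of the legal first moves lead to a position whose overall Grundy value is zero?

0

Pile A, S = {2, 6, 8}:
G(0) = 0
G(1) = mex{} = 0
G(2) = mex{0} = 1
G(3) = mex{0} = 1
G(4) = mex{1} = 0
G(5) = mex{1} = 0
G(6) = mex{0,0} = 1
G(7) = mex{0,0} = 1
G(8) = mex{1,1,0} = 2
G(9) = mex{1,1,0} = 2
G(10) = mex{2,0,1} = 3
G_A(10) = 3.
Pile B, S = {1, 3, 6, 7, 9}:
G(0) = 0
G(1) = mex{0} = 1
G(2) = mex{1} = 0
G(3) = mex{0,0} = 1
G(4) = mex{1,1} = 0
G(5) = mex{0,0} = 1
G(6) = mex{1,1,0} = 2
G(7) = mex{2,0,1,0} = 3
G_B(7) = 3.
Combined Grundy value = 3 ⊕ 3 = 0.
A winning move leaves total XOR = 0, i.e. changes one component's Grundy value g to g ⊕ X where X is the current total.
Pile A: target g' = 3⊕0 = 3, but every legal move changes the Grundy value (mex property), so 0 moves.
Pile B: target g' = 3⊕0 = 3, but every legal move changes the Grundy value (mex property), so 0 moves.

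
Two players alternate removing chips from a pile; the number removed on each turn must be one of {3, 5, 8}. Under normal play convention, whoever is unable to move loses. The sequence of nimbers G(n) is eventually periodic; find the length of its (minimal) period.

11

n :  0  1  2  3  4  5  6  7  8  9 10 11 12 13 14 15 16 17 18 19 20 21 22 23
G :  0  0  0  1  1  1  2  2  2  3  3  0  0  0  1  1  1  2  2  2  3  3  0  0
G(n+11) = G(n) holds for n = 0,…,7 (a full window of length max(S) = 8), so the sequence is purely periodic with period 11.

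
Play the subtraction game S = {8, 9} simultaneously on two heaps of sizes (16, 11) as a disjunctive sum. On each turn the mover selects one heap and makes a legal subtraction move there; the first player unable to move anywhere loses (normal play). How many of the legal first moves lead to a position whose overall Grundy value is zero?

All heaps use S = {8, 9}:
G(0) = 0
G(1) = mex{} = 0
G(2) = mex{} = 0
G(3) = mex{} = 0
G(4) = mex{} = 0
G(5) = mex{} = 0
G(6) = mex{} = 0
G(7) = mex{} = 0
G(8) = mex{0} = 1
G(9) = mex{0,0} = 1
G(10) = mex{0,0} = 1
G(11) = mex{0,0} = 1
G(12) = mex{0,0} = 1
G(13) = mex{0,0} = 1
G(14) = mex{0,0} = 1
G(15) = mex{0,0} = 1
G(16) = mex{1,0} = 2
Heap A: G(16) = 2.
Heap B: G(11) = 1.
Combined Grundy value = 2 ⊕ 1 = 3.
A winning move leaves total XOR = 0, i.e. changes one component's Grundy value g to g ⊕ X where X is the current total.
Heap A: need g' = 2⊕3 = 1. Options: 16−8→G=1, 16−9→G=0. Hits: 1.
Heap B: need g' = 1⊕3 = 2. Options: 11−8→G=0, 11−9→G=0. Hits: 0.

1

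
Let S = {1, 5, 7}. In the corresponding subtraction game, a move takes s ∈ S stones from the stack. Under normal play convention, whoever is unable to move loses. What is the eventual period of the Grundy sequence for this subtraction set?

2

G(0) = 0
G(1) = mex{0} = 1
G(2) = mex{1} = 0
G(3) = mex{0} = 1
G(4) = mex{1} = 0
G(5) = mex{0,0} = 1
G(6) = mex{1,1} = 0
G(7) = mex{0,0,0} = 1
G(8) = mex{1,1,1} = 0
G(9) = mex{0,0,0} = 1
G(10) = mex{1,1,1} = 0
G(11) = mex{0,0,0} = 1
G(12) = mex{1,1,1} = 0
G(13) = mex{0,0,0} = 1
G(14) = mex{1,1,1} = 0
G(n+2) = G(n) holds for n = 0,…,6 (a full window of length max(S) = 7), so the sequence is purely periodic with period 2.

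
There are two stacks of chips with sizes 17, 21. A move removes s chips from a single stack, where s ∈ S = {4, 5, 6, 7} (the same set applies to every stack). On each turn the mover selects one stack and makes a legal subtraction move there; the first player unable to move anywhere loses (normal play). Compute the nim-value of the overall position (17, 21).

All stacks use S = {4, 5, 6, 7}:
G(0) = 0
G(1) = mex{} = 0
G(2) = mex{} = 0
G(3) = mex{} = 0
G(4) = mex{0} = 1
G(5) = mex{0,0} = 1
G(6) = mex{0,0,0} = 1
G(7) = mex{0,0,0,0} = 1
G(8) = mex{1,0,0,0} = 2
G(9) = mex{1,1,0,0} = 2
G(10) = mex{1,1,1,0} = 2
G(11) = mex{1,1,1,1} = 0
G(12) = mex{2,1,1,1} = 0
G(13) = mex{2,2,1,1} = 0
G(14) = mex{2,2,2,1} = 0
G(15) = mex{0,2,2,2} = 1
G(16) = mex{0,0,2,2} = 1
G(17) = mex{0,0,0,2} = 1
G(18) = mex{0,0,0,0} = 1
G(19) = mex{1,0,0,0} = 2
G(20) = mex{1,1,0,0} = 2
G(21) = mex{1,1,1,0} = 2
Stack A: G(17) = 1.
Stack B: G(21) = 2.
Combined Grundy value = 1 ⊕ 2 = 3.

3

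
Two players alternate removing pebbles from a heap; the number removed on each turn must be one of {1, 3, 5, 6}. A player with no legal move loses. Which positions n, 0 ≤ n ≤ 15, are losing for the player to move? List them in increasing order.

0, 2, 4, 11, 13, 15

G(0) = 0
G(1) = mex{0} = 1
G(2) = mex{1} = 0
G(3) = mex{0,0} = 1
G(4) = mex{1,1} = 0
G(5) = mex{0,0,0} = 1
G(6) = mex{1,1,1,0} = 2
G(7) = mex{2,0,0,1} = 3
G(8) = mex{3,1,1,0} = 2
G(9) = mex{2,2,0,1} = 3
G(10) = mex{3,3,1,0} = 2
G(11) = mex{2,2,2,1} = 0
G(12) = mex{0,3,3,2} = 1
G(13) = mex{1,2,2,3} = 0
G(14) = mex{0,0,3,2} = 1
G(15) = mex{1,1,2,3} = 0
P-positions are exactly the n with G(n) = 0.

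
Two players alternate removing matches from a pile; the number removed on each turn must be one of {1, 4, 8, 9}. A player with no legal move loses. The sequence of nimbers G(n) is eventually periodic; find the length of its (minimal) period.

n :  0  1  2  3  4  5  6  7  8  9 10 11 12 13 14 15 16 17 18 19 20 21 22 23 24 25 26 27 28 29 30 31 32 33 34 35
G :  0  1  0  1  2  0  1  0  1  2  3  2  0  1  2  3  2  0  1  0  1  2  0  1  0  1  2  3  2  0  1  2  3  2  0  1
G(n+17) = G(n) holds for n = 0,…,8 (a full window of length max(S) = 9), so the sequence is purely periodic with period 17.

17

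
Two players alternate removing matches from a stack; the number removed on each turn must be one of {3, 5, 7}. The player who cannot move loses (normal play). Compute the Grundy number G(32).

n :  0  1  2  3  4  5  6  7  8  9 10 11 12 13 14 15 16 17 18 19 20 21 22 23 24 25 26 27 28 29 30 31 32
G :  0  0  0  1  1  1  2  2  2  3  0  0  0  1  1  1  2  2  2  3  0  0  0  1  1  1  2  2  2  3  0  0  0

0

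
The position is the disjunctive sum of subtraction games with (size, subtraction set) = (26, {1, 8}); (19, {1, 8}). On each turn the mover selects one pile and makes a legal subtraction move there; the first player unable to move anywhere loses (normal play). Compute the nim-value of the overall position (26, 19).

3

Pile A, S = {1, 8}:
n :  0  1  2  3  4  5  6  7  8  9 10 11 12 13 14 15 16 17 18 19 20 21 22 23 24 25 26
G :  0  1  0  1  0  1  0  1  2  0  1  0  1  0  1  0  1  2  0  1  0  1  0  1  0  1  2
G_A(26) = 2.
Pile B, S = {1, 8}:
G(0) = 0
G(1) = mex{0} = 1
G(2) = mex{1} = 0
G(3) = mex{0} = 1
G(4) = mex{1} = 0
G(5) = mex{0} = 1
G(6) = mex{1} = 0
G(7) = mex{0} = 1
G(8) = mex{1,0} = 2
G(9) = mex{2,1} = 0
G(10) = mex{0,0} = 1
G(11) = mex{1,1} = 0
G(12) = mex{0,0} = 1
G(13) = mex{1,1} = 0
G(14) = mex{0,0} = 1
G(15) = mex{1,1} = 0
G(16) = mex{0,2} = 1
G(17) = mex{1,0} = 2
G(18) = mex{2,1} = 0
G(19) = mex{0,0} = 1
G_B(19) = 1.
Combined Grundy value = 2 ⊕ 1 = 3.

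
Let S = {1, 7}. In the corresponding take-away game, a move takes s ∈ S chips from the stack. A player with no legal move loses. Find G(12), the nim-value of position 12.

0

n :  0  1  2  3  4  5  6  7  8  9 10 11 12
G :  0  1  0  1  0  1  0  1  0  1  0  1  0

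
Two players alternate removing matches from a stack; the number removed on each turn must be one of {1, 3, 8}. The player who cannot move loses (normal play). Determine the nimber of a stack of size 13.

0

n :  0  1  2  3  4  5  6  7  8  9 10 11 12 13
G :  0  1  0  1  0  1  0  1  2  3  2  0  1  0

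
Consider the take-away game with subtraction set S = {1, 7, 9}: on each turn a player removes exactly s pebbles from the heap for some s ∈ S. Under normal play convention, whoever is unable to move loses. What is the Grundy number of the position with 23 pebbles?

1

n :  0  1  2  3  4  5  6  7  8  9 10 11 12 13 14 15 16 17 18 19 20 21 22 23
G :  0  1  0  1  0  1  0  1  0  1  0  1  0  1  0  1  0  1  0  1  0  1  0  1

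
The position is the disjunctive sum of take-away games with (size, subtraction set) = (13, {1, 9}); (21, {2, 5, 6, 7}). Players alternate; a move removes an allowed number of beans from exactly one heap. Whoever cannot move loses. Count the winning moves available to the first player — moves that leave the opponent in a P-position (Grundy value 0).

Heap A, S = {1, 9}:
n :  0  1  2  3  4  5  6  7  8  9 10 11 12 13
G :  0  1  0  1  0  1  0  1  0  1  0  1  0  1
G_A(13) = 1.
Heap B, S = {2, 5, 6, 7}:
n :  0  1  2  3  4  5  6  7  8  9 10 11 12 13 14 15 16 17 18 19 20 21
G :  0  0  1  1  0  2  1  3  2  2  3  3  0  0  1  1  0  2  1  3  2  2
G_B(21) = 2.
Combined Grundy value = 1 ⊕ 2 = 3.
A winning move leaves total XOR = 0, i.e. changes one component's Grundy value g to g ⊕ X where X is the current total.
Heap A: need g' = 1⊕3 = 2. Options: 13−1→G=0, 13−9→G=0. Hits: 0.
Heap B: need g' = 2⊕3 = 1. Options: 21−2→G=3, 21−5→G=0, 21−6→G=1, 21−7→G=1. Hits: 2.

2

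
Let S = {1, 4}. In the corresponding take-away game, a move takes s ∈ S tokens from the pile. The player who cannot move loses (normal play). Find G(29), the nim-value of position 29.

G(0) = 0
G(1) = mex{0} = 1
G(2) = mex{1} = 0
G(3) = mex{0} = 1
G(4) = mex{1,0} = 2
G(5) = mex{2,1} = 0
G(6) = mex{0,0} = 1
G(7) = mex{1,1} = 0
G(8) = mex{0,2} = 1
G(9) = mex{1,0} = 2
G(10) = mex{2,1} = 0
G(11) = mex{0,0} = 1
G(12) = mex{1,1} = 0
G(13) = mex{0,2} = 1
G(14) = mex{1,0} = 2
G(15) = mex{2,1} = 0
G(16) = mex{0,0} = 1
G(17) = mex{1,1} = 0
G(18) = mex{0,2} = 1
G(19) = mex{1,0} = 2
G(20) = mex{2,1} = 0
G(21) = mex{0,0} = 1
G(22) = mex{1,1} = 0
G(23) = mex{0,2} = 1
G(24) = mex{1,0} = 2
G(25) = mex{2,1} = 0
G(26) = mex{0,0} = 1
G(27) = mex{1,1} = 0
G(28) = mex{0,2} = 1
G(29) = mex{1,0} = 2

2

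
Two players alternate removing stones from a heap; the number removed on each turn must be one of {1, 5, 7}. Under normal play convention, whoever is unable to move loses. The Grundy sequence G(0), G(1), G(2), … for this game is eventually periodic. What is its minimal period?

2

n :  0  1  2  3  4  5  6  7  8  9 10 11 12 13 14
G :  0  1  0  1  0  1  0  1  0  1  0  1  0  1  0
G(n+2) = G(n) holds for n = 0,…,6 (a full window of length max(S) = 7), so the sequence is purely periodic with period 2.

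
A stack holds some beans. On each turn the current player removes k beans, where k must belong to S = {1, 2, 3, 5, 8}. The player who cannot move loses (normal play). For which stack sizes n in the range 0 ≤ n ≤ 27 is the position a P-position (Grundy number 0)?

G(0) = 0
G(1) = mex{0} = 1
G(2) = mex{1,0} = 2
G(3) = mex{2,1,0} = 3
G(4) = mex{3,2,1} = 0
G(5) = mex{0,3,2,0} = 1
G(6) = mex{1,0,3,1} = 2
G(7) = mex{2,1,0,2} = 3
G(8) = mex{3,2,1,3,0} = 4
G(9) = mex{4,3,2,0,1} = 5
G(10) = mex{5,4,3,1,2} = 0
G(11) = mex{0,5,4,2,3} = 1
G(12) = mex{1,0,5,3,0} = 2
G(13) = mex{2,1,0,4,1} = 3
G(14) = mex{3,2,1,5,2} = 0
G(15) = mex{0,3,2,0,3} = 1
G(16) = mex{1,0,3,1,4} = 2
G(17) = mex{2,1,0,2,5} = 3
G(18) = mex{3,2,1,3,0} = 4
G(19) = mex{4,3,2,0,1} = 5
G(20) = mex{5,4,3,1,2} = 0
G(21) = mex{0,5,4,2,3} = 1
G(22) = mex{1,0,5,3,0} = 2
G(23) = mex{2,1,0,4,1} = 3
G(24) = mex{3,2,1,5,2} = 0
G(25) = mex{0,3,2,0,3} = 1
G(26) = mex{1,0,3,1,4} = 2
G(27) = mex{2,1,0,2,5} = 3
P-positions are exactly the n with G(n) = 0.

0, 4, 10, 14, 20, 24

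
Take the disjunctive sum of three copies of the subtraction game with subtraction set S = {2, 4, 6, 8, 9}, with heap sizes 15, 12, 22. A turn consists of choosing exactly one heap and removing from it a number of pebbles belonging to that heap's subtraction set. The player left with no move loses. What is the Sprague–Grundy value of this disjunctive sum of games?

2

All heaps use S = {2, 4, 6, 8, 9}:
G(0) = 0
G(1) = mex{} = 0
G(2) = mex{0} = 1
G(3) = mex{0} = 1
G(4) = mex{1,0} = 2
G(5) = mex{1,0} = 2
G(6) = mex{2,1,0} = 3
G(7) = mex{2,1,0} = 3
G(8) = mex{3,2,1,0} = 4
G(9) = mex{3,2,1,0,0} = 4
G(10) = mex{4,3,2,1,0} = 5
G(11) = mex{4,3,2,1,1} = 0
G(12) = mex{5,4,3,2,1} = 0
G(13) = mex{0,4,3,2,2} = 1
G(14) = mex{0,5,4,3,2} = 1
G(15) = mex{1,0,4,3,3} = 2
G(16) = mex{1,0,5,4,3} = 2
G(17) = mex{2,1,0,4,4} = 3
G(18) = mex{2,1,0,5,4} = 3
G(19) = mex{3,2,1,0,5} = 4
G(20) = mex{3,2,1,0,0} = 4
G(21) = mex{4,3,2,1,0} = 5
G(22) = mex{4,3,2,1,1} = 0
Heap A: G(15) = 2.
Heap B: G(12) = 0.
Heap C: G(22) = 0.
Combined Grundy value = 2 ⊕ 0 ⊕ 0 = 2.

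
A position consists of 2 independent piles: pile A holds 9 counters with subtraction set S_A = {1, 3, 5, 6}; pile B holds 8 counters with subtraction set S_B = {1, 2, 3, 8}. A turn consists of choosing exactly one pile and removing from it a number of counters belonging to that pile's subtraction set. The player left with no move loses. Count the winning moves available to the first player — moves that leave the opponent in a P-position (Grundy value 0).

1

Pile A, S = {1, 3, 5, 6}:
n : 0 1 2 3 4 5 6 7 8 9
G : 0 1 0 1 0 1 2 3 2 3
G_A(9) = 3.
Pile B, S = {1, 2, 3, 8}:
n : 0 1 2 3 4 5 6 7 8
G : 0 1 2 3 0 1 2 3 4
G_B(8) = 4.
Combined Grundy value = 3 ⊕ 4 = 7.
A winning move leaves total XOR = 0, i.e. changes one component's Grundy value g to g ⊕ X where X is the current total.
Pile A: need g' = 3⊕7 = 4. Options: 9−1→G=2, 9−3→G=2, 9−5→G=0, 9−6→G=1. Hits: 0.
Pile B: need g' = 4⊕7 = 3. Options: 8−1→G=3, 8−2→G=2, 8−3→G=1, 8−8→G=0. Hits: 1.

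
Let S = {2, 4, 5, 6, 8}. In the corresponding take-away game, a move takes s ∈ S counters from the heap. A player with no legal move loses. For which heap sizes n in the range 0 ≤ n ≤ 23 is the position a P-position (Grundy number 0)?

G(0) = 0
G(1) = mex{} = 0
G(2) = mex{0} = 1
G(3) = mex{0} = 1
G(4) = mex{1,0} = 2
G(5) = mex{1,0,0} = 2
G(6) = mex{2,1,0,0} = 3
G(7) = mex{2,1,1,0} = 3
G(8) = mex{3,2,1,1,0} = 4
G(9) = mex{3,2,2,1,0} = 4
G(10) = mex{4,3,2,2,1} = 0
G(11) = mex{4,3,3,2,1} = 0
G(12) = mex{0,4,3,3,2} = 1
G(13) = mex{0,4,4,3,2} = 1
G(14) = mex{1,0,4,4,3} = 2
G(15) = mex{1,0,0,4,3} = 2
G(16) = mex{2,1,0,0,4} = 3
G(17) = mex{2,1,1,0,4} = 3
G(18) = mex{3,2,1,1,0} = 4
G(19) = mex{3,2,2,1,0} = 4
G(20) = mex{4,3,2,2,1} = 0
G(21) = mex{4,3,3,2,1} = 0
G(22) = mex{0,4,3,3,2} = 1
G(23) = mex{0,4,4,3,2} = 1
P-positions are exactly the n with G(n) = 0.

0, 1, 10, 11, 20, 21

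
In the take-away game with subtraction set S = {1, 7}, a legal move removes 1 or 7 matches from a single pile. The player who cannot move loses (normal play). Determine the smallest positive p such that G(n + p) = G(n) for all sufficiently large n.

G(0) = 0
G(1) = mex{0} = 1
G(2) = mex{1} = 0
G(3) = mex{0} = 1
G(4) = mex{1} = 0
G(5) = mex{0} = 1
G(6) = mex{1} = 0
G(7) = mex{0,0} = 1
G(8) = mex{1,1} = 0
G(9) = mex{0,0} = 1
G(10) = mex{1,1} = 0
G(11) = mex{0,0} = 1
G(12) = mex{1,1} = 0
G(13) = mex{0,0} = 1
G(14) = mex{1,1} = 0
G(n+2) = G(n) holds for n = 0,…,6 (a full window of length max(S) = 7), so the sequence is purely periodic with period 2.

2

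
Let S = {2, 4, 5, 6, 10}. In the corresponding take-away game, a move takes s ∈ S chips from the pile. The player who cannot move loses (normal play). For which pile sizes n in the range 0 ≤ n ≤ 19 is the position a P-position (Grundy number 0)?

0, 1, 8, 9, 16, 17

G(0) = 0
G(1) = mex{} = 0
G(2) = mex{0} = 1
G(3) = mex{0} = 1
G(4) = mex{1,0} = 2
G(5) = mex{1,0,0} = 2
G(6) = mex{2,1,0,0} = 3
G(7) = mex{2,1,1,0} = 3
G(8) = mex{3,2,1,1} = 0
G(9) = mex{3,2,2,1} = 0
G(10) = mex{0,3,2,2,0} = 1
G(11) = mex{0,3,3,2,0} = 1
G(12) = mex{1,0,3,3,1} = 2
G(13) = mex{1,0,0,3,1} = 2
G(14) = mex{2,1,0,0,2} = 3
G(15) = mex{2,1,1,0,2} = 3
G(16) = mex{3,2,1,1,3} = 0
G(17) = mex{3,2,2,1,3} = 0
G(18) = mex{0,3,2,2,0} = 1
G(19) = mex{0,3,3,2,0} = 1
P-positions are exactly the n with G(n) = 0.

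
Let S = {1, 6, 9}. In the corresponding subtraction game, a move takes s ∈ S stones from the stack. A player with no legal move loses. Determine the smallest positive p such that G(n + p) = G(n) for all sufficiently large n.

5

G(0) = 0
G(1) = mex{0} = 1
G(2) = mex{1} = 0
G(3) = mex{0} = 1
G(4) = mex{1} = 0
G(5) = mex{0} = 1
G(6) = mex{1,0} = 2
G(7) = mex{2,1} = 0
G(8) = mex{0,0} = 1
G(9) = mex{1,1,0} = 2
G(10) = mex{2,0,1} = 3
G(11) = mex{3,1,0} = 2
G(12) = mex{2,2,1} = 0
G(13) = mex{0,0,0} = 1
G(14) = mex{1,1,1} = 0
G(15) = mex{0,2,2} = 1
G(16) = mex{1,3,0} = 2
G(17) = mex{2,2,1} = 0
G(18) = mex{0,0,2} = 1
G(19) = mex{1,1,3} = 0
G(20) = mex{0,0,2} = 1
G(21) = mex{1,1,0} = 2
G(22) = mex{2,2,1} = 0
G(23) = mex{0,0,0} = 1
G(24) = mex{1,1,1} = 0
G(25) = mex{0,0,2} = 1
G(26) = mex{1,1,0} = 2
From n = 11 onward G(n+5) = G(n); since this holds over max(S) = 9 consecutive positions the period is 5 (pre-period 11).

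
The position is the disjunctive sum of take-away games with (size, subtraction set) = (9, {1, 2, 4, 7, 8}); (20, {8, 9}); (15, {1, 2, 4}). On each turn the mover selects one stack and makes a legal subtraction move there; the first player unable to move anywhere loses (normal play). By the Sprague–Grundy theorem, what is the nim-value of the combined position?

Stack A, S = {1, 2, 4, 7, 8}:
n : 0 1 2 3 4 5 6 7 8 9
G : 0 1 2 0 1 2 0 1 2 0
G_A(9) = 0.
Stack B, S = {8, 9}:
G(0) = 0
G(1) = mex{} = 0
G(2) = mex{} = 0
G(3) = mex{} = 0
G(4) = mex{} = 0
G(5) = mex{} = 0
G(6) = mex{} = 0
G(7) = mex{} = 0
G(8) = mex{0} = 1
G(9) = mex{0,0} = 1
G(10) = mex{0,0} = 1
G(11) = mex{0,0} = 1
G(12) = mex{0,0} = 1
G(13) = mex{0,0} = 1
G(14) = mex{0,0} = 1
G(15) = mex{0,0} = 1
G(16) = mex{1,0} = 2
G(17) = mex{1,1} = 0
G(18) = mex{1,1} = 0
G(19) = mex{1,1} = 0
G(20) = mex{1,1} = 0
G_B(20) = 0.
Stack C, S = {1, 2, 4}:
n :  0  1  2  3  4  5  6  7  8  9 10 11 12 13 14 15
G :  0  1  2  0  1  2  0  1  2  0  1  2  0  1  2  0
G_C(15) = 0.
Combined Grundy value = 0 ⊕ 0 ⊕ 0 = 0.

0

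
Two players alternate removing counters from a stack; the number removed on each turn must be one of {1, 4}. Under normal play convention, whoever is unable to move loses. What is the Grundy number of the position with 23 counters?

n :  0  1  2  3  4  5  6  7  8  9 10 11 12 13 14 15 16 17 18 19 20 21 22 23
G :  0  1  0  1  2  0  1  0  1  2  0  1  0  1  2  0  1  0  1  2  0  1  0  1

1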